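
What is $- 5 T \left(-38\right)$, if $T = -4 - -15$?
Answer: $2090$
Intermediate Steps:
$T = 11$ ($T = -4 + 15 = 11$)
$- 5 T \left(-38\right) = \left(-5\right) 11 \left(-38\right) = \left(-55\right) \left(-38\right) = 2090$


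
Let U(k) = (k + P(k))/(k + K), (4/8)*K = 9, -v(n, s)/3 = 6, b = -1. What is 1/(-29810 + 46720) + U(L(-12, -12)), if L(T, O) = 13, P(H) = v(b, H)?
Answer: -84519/524210 ≈ -0.16123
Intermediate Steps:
v(n, s) = -18 (v(n, s) = -3*6 = -18)
K = 18 (K = 2*9 = 18)
P(H) = -18
U(k) = (-18 + k)/(18 + k) (U(k) = (k - 18)/(k + 18) = (-18 + k)/(18 + k))
1/(-29810 + 46720) + U(L(-12, -12)) = 1/(-29810 + 46720) + (-18 + 13)/(18 + 13) = 1/16910 - 5/31 = -84519/524210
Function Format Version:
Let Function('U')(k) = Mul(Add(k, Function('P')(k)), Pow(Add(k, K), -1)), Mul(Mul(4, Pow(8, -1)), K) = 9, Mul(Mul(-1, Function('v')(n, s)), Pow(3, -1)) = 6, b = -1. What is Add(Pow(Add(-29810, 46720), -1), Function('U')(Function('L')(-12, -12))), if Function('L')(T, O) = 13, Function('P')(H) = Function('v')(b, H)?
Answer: Rational(-84519, 524210) ≈ -0.16123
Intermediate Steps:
Function('v')(n, s) = -18 (Function('v')(n, s) = Mul(-3, 6) = -18)
K = 18 (K = Mul(2, 9) = 18)
Function('P')(H) = -18
Function('U')(k) = Mul(Pow(Add(18, k), -1), Add(-18, k)) (Function('U')(k) = Mul(Add(k, -18), Pow(Add(k, 18), -1)) = Mul(Add(-18, k), Pow(Add(18, k), -1)) = Mul(Pow(Add(18, k), -1), Add(-18, k)))
Add(Pow(Add(-29810, 46720), -1), Function('U')(Function('L')(-12, -12))) = Add(Pow(Add(-29810, 46720), -1), Mul(Pow(Add(18, 13), -1), Add(-18, 13))) = Add(Pow(16910, -1), Mul(Pow(31, -1), -5)) = Add(Rational(1, 16910), Mul(Rational(1, 31), -5)) = Add(Rational(1, 16910), Rational(-5, 31)) = Rational(-84519, 524210)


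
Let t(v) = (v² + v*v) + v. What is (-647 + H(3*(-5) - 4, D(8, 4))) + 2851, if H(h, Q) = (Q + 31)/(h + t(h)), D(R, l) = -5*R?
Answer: 167503/76 ≈ 2204.0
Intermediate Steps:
t(v) = v + 2*v² (t(v) = (v² + v²) + v = 2*v² + v = v + 2*v²)
H(h, Q) = (31 + Q)/(h + h*(1 + 2*h)) (H(h, Q) = (Q + 31)/(h + h*(1 + 2*h)) = (31 + Q)/(h + h*(1 + 2*h)))
(-647 + H(3*(-5) - 4, D(8, 4))) + 2851 = (-647 + (31 - 5*8)/(2*(3*(-5) - 4)*(1 + (3*(-5) - 4)))) + 2851 = (-647 + (31 - 40)/(2*(-15 - 4)*(1 + (-15 - 4)))) + 2851 = (-647 + (½)*(-9)/(-19*(1 - 19))) + 2851 = (-647 + (½)*(-1/19)*(-9)/(-18)) + 2851 = (-647 + (½)*(-1/19)*(-1/18)*(-9)) + 2851 = (-647 - 1/76) + 2851 = -49173/76 + 2851 = 167503/76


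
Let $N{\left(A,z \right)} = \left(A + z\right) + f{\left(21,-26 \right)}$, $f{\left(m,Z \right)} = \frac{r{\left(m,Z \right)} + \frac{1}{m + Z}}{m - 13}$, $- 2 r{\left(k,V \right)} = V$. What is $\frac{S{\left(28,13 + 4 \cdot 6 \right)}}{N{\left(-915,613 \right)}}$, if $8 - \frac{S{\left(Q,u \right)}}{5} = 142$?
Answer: $\frac{1675}{751} \approx 2.2304$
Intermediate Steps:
$r{\left(k,V \right)} = - \frac{V}{2}$
$f{\left(m,Z \right)} = \frac{\frac{1}{Z + m} - \frac{Z}{2}}{-13 + m}$ ($f{\left(m,Z \right)} = \frac{- \frac{Z}{2} + \frac{1}{m + Z}}{m - 13} = \frac{- \frac{Z}{2} + \frac{1}{Z + m}}{-13 + m} = \frac{\frac{1}{Z + m} - \frac{Z}{2}}{-13 + m}$)
$N{\left(A,z \right)} = \frac{8}{5} + A + z$ ($N{\left(A,z \right)} = \left(A + z\right) + \frac{2 - \left(-26\right)^{2} - \left(-26\right) 21}{2 \left(21^{2} - -338 - 273 - 546\right)} = \left(A + z\right) + \frac{2 - 676 + 546}{2 \left(441 + 338 - 273 - 546\right)} = \left(A + z\right) + \frac{2 - 676 + 546}{2 \left(-40\right)} = \left(A + z\right) + \frac{1}{2} \left(- \frac{1}{40}\right) \left(-128\right) = \left(A + z\right) + \frac{8}{5} = \frac{8}{5} + A + z$)
$S{\left(Q,u \right)} = -670$ ($S{\left(Q,u \right)} = 40 - 710 = -670$)
$\frac{S{\left(28,13 + 4 \cdot 6 \right)}}{N{\left(-915,613 \right)}} = - \frac{670}{\frac{8}{5} - 915 + 613} = - \frac{670}{- \frac{1502}{5}} = \left(-670\right) \left(- \frac{5}{1502}\right) = \frac{1675}{751}$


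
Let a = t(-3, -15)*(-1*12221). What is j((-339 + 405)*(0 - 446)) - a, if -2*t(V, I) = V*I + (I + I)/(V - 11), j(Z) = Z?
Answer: -2222517/7 ≈ -3.1750e+5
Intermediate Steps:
t(V, I) = -I/(-11 + V) - I*V/2 (t(V, I) = -(V*I + (I + I)/(V - 11))/2 = -(I*V + (2*I)/(-11 + V))/2 = -(I*V + 2*I/(-11 + V))/2 = -I/(-11 + V) - I*V/2)
a = 2016465/7 (a = ((1/2)*(-15)*(-2 - 1*(-3)**2 + 11*(-3))/(-11 - 3))*(-1*12221) = ((1/2)*(-15)*(-2 - 1*9 - 33)/(-14))*(-12221) = ((1/2)*(-15)*(-1/14)*(-2 - 9 - 33))*(-12221) = ((1/2)*(-15)*(-1/14)*(-44))*(-12221) = -165/7*(-12221) = 2016465/7 ≈ 2.8807e+5)
j((-339 + 405)*(0 - 446)) - a = (-339 + 405)*(0 - 446) - 1*2016465/7 = 66*(-446) - 2016465/7 = -29436 - 2016465/7 = -2222517/7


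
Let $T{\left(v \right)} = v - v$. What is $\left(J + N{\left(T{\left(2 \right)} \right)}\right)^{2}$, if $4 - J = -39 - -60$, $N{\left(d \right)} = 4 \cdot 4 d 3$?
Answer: $289$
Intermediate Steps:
$T{\left(v \right)} = 0$
$N{\left(d \right)} = 48 d$ ($N{\left(d \right)} = 16 d 3 = 48 d$)
$J = -17$ ($J = 4 - \left(-39 - -60\right) = 4 - \left(-39 + 60\right) = 4 - 21 = -17$)
$\left(J + N{\left(T{\left(2 \right)} \right)}\right)^{2} = \left(-17 + 48 \cdot 0\right)^{2} = \left(-17 + 0\right)^{2} = \left(-17\right)^{2} = 289$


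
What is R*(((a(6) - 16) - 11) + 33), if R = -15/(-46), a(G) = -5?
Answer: 15/46 ≈ 0.32609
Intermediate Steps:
R = 15/46 (R = -15*(-1/46) = 15/46 ≈ 0.32609)
R*(((a(6) - 16) - 11) + 33) = 15*(((-5 - 16) - 11) + 33)/46 = 15*((-21 - 11) + 33)/46 = 15*(-32 + 33)/46 = (15/46)*1 = 15/46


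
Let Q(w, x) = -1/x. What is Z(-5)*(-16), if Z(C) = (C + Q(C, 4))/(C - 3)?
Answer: -21/2 ≈ -10.500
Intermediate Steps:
Z(C) = (-¼ + C)/(-3 + C) (Z(C) = (C - 1/4)/(C - 3) = (C - 1*¼)/(-3 + C) = (C - ¼)/(-3 + C) = (-¼ + C)/(-3 + C))
Z(-5)*(-16) = ((-¼ - 5)/(-3 - 5))*(-16) = (-21/4/(-8))*(-16) = -⅛*(-21/4)*(-16) = (21/32)*(-16) = -21/2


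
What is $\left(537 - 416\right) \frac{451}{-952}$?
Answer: $- \frac{54571}{952} \approx -57.322$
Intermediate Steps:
$\left(537 - 416\right) \frac{451}{-952} = 121 \cdot 451 \left(- \frac{1}{952}\right) = 121 \left(- \frac{451}{952}\right) = - \frac{54571}{952}$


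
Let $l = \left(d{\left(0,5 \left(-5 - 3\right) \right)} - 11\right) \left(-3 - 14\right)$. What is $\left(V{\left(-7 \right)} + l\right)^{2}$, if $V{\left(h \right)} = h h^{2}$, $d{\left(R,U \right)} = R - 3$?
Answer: $11025$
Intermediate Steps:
$d{\left(R,U \right)} = -3 + R$
$l = 238$ ($l = \left(\left(-3 + 0\right) - 11\right) \left(-3 - 14\right) = \left(-3 - 11\right) \left(-17\right) = \left(-14\right) \left(-17\right) = 238$)
$V{\left(h \right)} = h^{3}$
$\left(V{\left(-7 \right)} + l\right)^{2} = \left(\left(-7\right)^{3} + 238\right)^{2} = \left(-343 + 238\right)^{2} = \left(-105\right)^{2} = 11025$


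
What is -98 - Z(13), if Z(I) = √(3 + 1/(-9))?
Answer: -98 - √26/3 ≈ -99.700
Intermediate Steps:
Z(I) = √26/3 (Z(I) = √(3 - ⅑) = √(26/9) = √26/3)
-98 - Z(13) = -98 - √26/3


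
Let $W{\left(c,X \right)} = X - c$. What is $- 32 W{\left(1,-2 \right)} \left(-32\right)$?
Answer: $-3072$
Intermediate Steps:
$- 32 W{\left(1,-2 \right)} \left(-32\right) = - 32 \left(-2 - 1\right) \left(-32\right) = \left(-32\right) \left(-3\right) \left(-32\right) = 96 \left(-32\right) = -3072$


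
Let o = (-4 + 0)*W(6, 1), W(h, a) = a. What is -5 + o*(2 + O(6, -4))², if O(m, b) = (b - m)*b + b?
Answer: -5781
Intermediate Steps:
O(m, b) = b + b*(b - m) (O(m, b) = b*(b - m) + b = b + b*(b - m))
o = -4 (o = (-4 + 0)*1 = -4*1 = -4)
-5 + o*(2 + O(6, -4))² = -5 - 4*(2 - 4*(1 - 4 - 1*6))² = -5 - 4*(2 - 4*(1 - 4 - 6))² = -5 - 4*(2 - 4*(-9))² = -5 - 4*(2 + 36)² = -5 - 4*38² = -5 - 4*1444 = -5 - 5776 = -5781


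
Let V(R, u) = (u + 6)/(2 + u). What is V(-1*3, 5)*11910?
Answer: 131010/7 ≈ 18716.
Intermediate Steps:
V(R, u) = (6 + u)/(2 + u)
V(-1*3, 5)*11910 = ((6 + 5)/(2 + 5))*11910 = (11/7)*11910 = 131010/7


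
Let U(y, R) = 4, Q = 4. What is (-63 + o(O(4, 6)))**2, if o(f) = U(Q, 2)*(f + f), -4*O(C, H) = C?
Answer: 5041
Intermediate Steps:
O(C, H) = -C/4
o(f) = 8*f (o(f) = 4*(f + f) = 4*(2*f) = 8*f)
(-63 + o(O(4, 6)))**2 = (-63 + 8*(-1/4*4))**2 = (-63 + 8*(-1))**2 = (-63 - 8)**2 = (-71)**2 = 5041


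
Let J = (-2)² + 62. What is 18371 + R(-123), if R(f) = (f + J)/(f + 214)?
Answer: 1671704/91 ≈ 18370.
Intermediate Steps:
J = 66 (J = 4 + 62 = 66)
R(f) = (66 + f)/(214 + f) (R(f) = (f + 66)/(f + 214) = (66 + f)/(214 + f))
18371 + R(-123) = 18371 + (66 - 123)/(214 - 123) = 18371 - 57/91 = 1671704/91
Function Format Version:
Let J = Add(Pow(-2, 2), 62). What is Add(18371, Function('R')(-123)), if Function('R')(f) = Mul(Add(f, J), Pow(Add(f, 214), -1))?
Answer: Rational(1671704, 91) ≈ 18370.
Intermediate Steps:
J = 66 (J = Add(4, 62) = 66)
Function('R')(f) = Mul(Pow(Add(214, f), -1), Add(66, f)) (Function('R')(f) = Mul(Add(f, 66), Pow(Add(f, 214), -1)) = Mul(Add(66, f), Pow(Add(214, f), -1)) = Mul(Pow(Add(214, f), -1), Add(66, f)))
Add(18371, Function('R')(-123)) = Add(18371, Mul(Pow(Add(214, -123), -1), Add(66, -123))) = Add(18371, Mul(Pow(91, -1), -57)) = Add(18371, Mul(Rational(1, 91), -57)) = Add(18371, Rational(-57, 91)) = Rational(1671704, 91)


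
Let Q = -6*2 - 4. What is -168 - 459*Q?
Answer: 7176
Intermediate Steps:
Q = -16 (Q = -12 - 4 = -16)
-168 - 459*Q = -168 - 459*(-16) = -168 + 7344 = 7176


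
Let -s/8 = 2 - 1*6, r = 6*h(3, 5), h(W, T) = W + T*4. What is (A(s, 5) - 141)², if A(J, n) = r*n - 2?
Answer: 299209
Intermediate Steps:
h(W, T) = W + 4*T
r = 138 (r = 6*(3 + 4*5) = 6*(3 + 20) = 6*23 = 138)
s = 32 (s = -8*(2 - 1*6) = -8*(2 - 6) = -8*(-4) = 32)
A(J, n) = -2 + 138*n (A(J, n) = 138*n - 2 = -2 + 138*n)
(A(s, 5) - 141)² = ((-2 + 138*5) - 141)² = ((-2 + 690) - 141)² = (688 - 141)² = 547² = 299209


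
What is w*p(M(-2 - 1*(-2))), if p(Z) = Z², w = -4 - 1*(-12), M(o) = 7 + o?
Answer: 392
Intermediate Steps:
w = 8 (w = -4 + 12 = 8)
w*p(M(-2 - 1*(-2))) = 8*(7 + (-2 - 1*(-2)))² = 8*(7 + (-2 + 2))² = 8*(7 + 0)² = 8*7² = 8*49 = 392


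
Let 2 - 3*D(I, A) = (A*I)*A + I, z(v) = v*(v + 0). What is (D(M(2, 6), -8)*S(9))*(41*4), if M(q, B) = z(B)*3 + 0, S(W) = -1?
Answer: 1150952/3 ≈ 3.8365e+5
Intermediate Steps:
z(v) = v**2 (z(v) = v*v = v**2)
M(q, B) = 3*B**2 (M(q, B) = B**2*3 + 0 = 3*B**2 + 0 = 3*B**2)
D(I, A) = 2/3 - I/3 - I*A**2/3 (D(I, A) = 2/3 - ((A*I)*A + I)/3 = 2/3 - (I*A**2 + I)/3 = 2/3 - (I + I*A**2)/3 = 2/3 + (-I/3 - I*A**2/3) = 2/3 - I/3 - I*A**2/3)
(D(M(2, 6), -8)*S(9))*(41*4) = ((2/3 - 6**2 - 1/3*3*6**2*(-8)**2)*(-1))*(41*4) = ((2/3 - 36 - 1/3*3*36*64)*(-1))*164 = ((2/3 - 1/3*108 - 1/3*108*64)*(-1))*164 = ((2/3 - 36 - 2304)*(-1))*164 = -7018/3*(-1)*164 = (7018/3)*164 = 1150952/3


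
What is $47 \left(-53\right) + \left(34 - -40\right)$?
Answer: $-2417$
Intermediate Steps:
$47 \left(-53\right) + \left(34 - -40\right) = -2491 + \left(34 + 40\right) = -2491 + 74 = -2417$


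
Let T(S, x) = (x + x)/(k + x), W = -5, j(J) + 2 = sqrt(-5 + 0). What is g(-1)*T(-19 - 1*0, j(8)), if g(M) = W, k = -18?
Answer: -10/9 + 4*I*sqrt(5)/9 ≈ -1.1111 + 0.99381*I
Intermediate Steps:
j(J) = -2 + I*sqrt(5) (j(J) = -2 + sqrt(-5 + 0) = -2 + sqrt(-5) = -2 + I*sqrt(5))
g(M) = -5
T(S, x) = 2*x/(-18 + x) (T(S, x) = (x + x)/(-18 + x) = (2*x)/(-18 + x) = 2*x/(-18 + x))
g(-1)*T(-19 - 1*0, j(8)) = -10*(-2 + I*sqrt(5))/(-18 + (-2 + I*sqrt(5))) = -10*(-2 + I*sqrt(5))/(-20 + I*sqrt(5))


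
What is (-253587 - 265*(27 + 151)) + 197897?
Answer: -102860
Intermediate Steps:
(-253587 - 265*(27 + 151)) + 197897 = (-253587 - 265*178) + 197897 = (-253587 - 47170) + 197897 = -300757 + 197897 = -102860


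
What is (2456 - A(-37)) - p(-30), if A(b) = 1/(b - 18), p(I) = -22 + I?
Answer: 137941/55 ≈ 2508.0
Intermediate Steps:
A(b) = 1/(-18 + b)
(2456 - A(-37)) - p(-30) = (2456 - 1/(-18 - 37)) - (-22 - 30) = (2456 - 1/(-55)) - 1*(-52) = (2456 - 1*(-1/55)) + 52 = (2456 + 1/55) + 52 = 135081/55 + 52 = 137941/55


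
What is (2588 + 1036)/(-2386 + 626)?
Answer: -453/220 ≈ -2.0591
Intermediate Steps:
(2588 + 1036)/(-2386 + 626) = 3624/(-1760) = 3624*(-1/1760) = -453/220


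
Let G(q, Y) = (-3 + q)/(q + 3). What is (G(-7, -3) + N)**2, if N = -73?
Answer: 19881/4 ≈ 4970.3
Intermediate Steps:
G(q, Y) = (-3 + q)/(3 + q)
(G(-7, -3) + N)**2 = ((-3 - 7)/(3 - 7) - 73)**2 = (-10/(-4) - 73)**2 = (-1/4*(-10) - 73)**2 = (5/2 - 73)**2 = (-141/2)**2 = 19881/4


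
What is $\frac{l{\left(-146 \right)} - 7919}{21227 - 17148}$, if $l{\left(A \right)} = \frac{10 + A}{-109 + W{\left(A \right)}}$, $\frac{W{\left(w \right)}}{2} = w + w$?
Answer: $- \frac{5487731}{2826747} \approx -1.9414$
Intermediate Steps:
$W{\left(w \right)} = 4 w$ ($W{\left(w \right)} = 2 \left(w + w\right) = 2 \cdot 2 w = 4 w$)
$l{\left(A \right)} = \frac{10 + A}{-109 + 4 A}$
$\frac{l{\left(-146 \right)} - 7919}{21227 - 17148} = \frac{\frac{10 - 146}{-109 + 4 \left(-146\right)} - 7919}{21227 - 17148} = \frac{\frac{1}{-109 - 584} \left(-136\right) - 7919}{4079} = \left(\frac{1}{-693} \left(-136\right) - 7919\right) \frac{1}{4079} = \left(\left(- \frac{1}{693}\right) \left(-136\right) - 7919\right) \frac{1}{4079} = \left(\frac{136}{693} - 7919\right) \frac{1}{4079} = \left(- \frac{5487731}{693}\right) \frac{1}{4079} = - \frac{5487731}{2826747}$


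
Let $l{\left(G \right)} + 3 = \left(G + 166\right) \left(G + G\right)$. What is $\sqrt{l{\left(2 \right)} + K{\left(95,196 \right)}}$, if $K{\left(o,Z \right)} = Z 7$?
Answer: $\sqrt{2041} \approx 45.177$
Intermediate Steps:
$l{\left(G \right)} = -3 + 2 G \left(166 + G\right)$ ($l{\left(G \right)} = -3 + \left(G + 166\right) \left(G + G\right) = -3 + \left(166 + G\right) 2 G = -3 + 2 G \left(166 + G\right)$)
$K{\left(o,Z \right)} = 7 Z$
$\sqrt{l{\left(2 \right)} + K{\left(95,196 \right)}} = \sqrt{\left(-3 + 2 \cdot 2^{2} + 332 \cdot 2\right) + 7 \cdot 196} = \sqrt{\left(-3 + 2 \cdot 4 + 664\right) + 1372} = \sqrt{\left(-3 + 8 + 664\right) + 1372} = \sqrt{669 + 1372} = \sqrt{2041}$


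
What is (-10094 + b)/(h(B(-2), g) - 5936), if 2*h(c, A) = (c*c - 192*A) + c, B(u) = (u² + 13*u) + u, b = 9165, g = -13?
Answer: 929/4412 ≈ 0.21056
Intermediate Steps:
B(u) = u² + 14*u
h(c, A) = c/2 + c²/2 - 96*A (h(c, A) = ((c*c - 192*A) + c)/2 = ((c² - 192*A) + c)/2 = (c + c² - 192*A)/2 = c/2 + c²/2 - 96*A)
(-10094 + b)/(h(B(-2), g) - 5936) = (-10094 + 9165)/(((-2*(14 - 2))/2 + (-2*(14 - 2))²/2 - 96*(-13)) - 5936) = -929/(((-2*12)/2 + (-2*12)²/2 + 1248) - 5936) = -929/(((½)*(-24) + (½)*(-24)² + 1248) - 5936) = -929/((-12 + (½)*576 + 1248) - 5936) = -929/((-12 + 288 + 1248) - 5936) = -929/(1524 - 5936) = -929/(-4412) = -929*(-1/4412) = 929/4412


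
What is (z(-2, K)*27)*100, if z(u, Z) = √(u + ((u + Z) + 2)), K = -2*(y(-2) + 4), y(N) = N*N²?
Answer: 2700*√6 ≈ 6613.6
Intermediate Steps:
y(N) = N³
K = 8 (K = -2*((-2)³ + 4) = -2*(-8 + 4) = -2*(-4) = 8)
z(u, Z) = √(2 + Z + 2*u) (z(u, Z) = √(u + ((Z + u) + 2)) = √(u + (2 + Z + u)) = √(2 + Z + 2*u))
(z(-2, K)*27)*100 = (√(2 + 8 + 2*(-2))*27)*100 = (√(2 + 8 - 4)*27)*100 = (√6*27)*100 = (27*√6)*100 = 2700*√6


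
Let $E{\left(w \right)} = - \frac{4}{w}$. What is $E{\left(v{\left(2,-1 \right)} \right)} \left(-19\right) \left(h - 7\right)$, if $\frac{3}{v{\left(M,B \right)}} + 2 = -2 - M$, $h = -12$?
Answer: $2888$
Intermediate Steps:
$v{\left(M,B \right)} = \frac{3}{-4 - M}$ ($v{\left(M,B \right)} = \frac{3}{-2 - \left(2 + M\right)} = \frac{3}{-4 - M}$)
$E{\left(v{\left(2,-1 \right)} \right)} \left(-19\right) \left(h - 7\right) = - \frac{4}{\left(-3\right) \frac{1}{4 + 2}} \left(-19\right) \left(-12 - 7\right) = - \frac{4}{\left(-3\right) \frac{1}{6}} \left(-19\right) \left(-12 - 7\right) = - \frac{4}{\left(-3\right) \frac{1}{6}} \left(-19\right) \left(-19\right) = - \frac{4}{- \frac{1}{2}} \left(-19\right) \left(-19\right) = \left(-4\right) \left(-2\right) \left(-19\right) \left(-19\right) = 8 \left(-19\right) \left(-19\right) = \left(-152\right) \left(-19\right) = 2888$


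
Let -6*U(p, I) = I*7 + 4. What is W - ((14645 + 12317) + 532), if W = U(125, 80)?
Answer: -27588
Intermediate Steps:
U(p, I) = -2/3 - 7*I/6 (U(p, I) = -(I*7 + 4)/6 = -(7*I + 4)/6 = -(4 + 7*I)/6 = -2/3 - 7*I/6)
W = -94 (W = -2/3 - 7/6*80 = -2/3 - 280/3 = -94)
W - ((14645 + 12317) + 532) = -94 - ((14645 + 12317) + 532) = -94 - (26962 + 532) = -94 - 1*27494 = -94 - 27494 = -27588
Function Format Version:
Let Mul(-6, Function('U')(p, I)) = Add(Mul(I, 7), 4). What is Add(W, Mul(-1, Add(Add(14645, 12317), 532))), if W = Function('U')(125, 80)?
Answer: -27588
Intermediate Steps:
Function('U')(p, I) = Add(Rational(-2, 3), Mul(Rational(-7, 6), I)) (Function('U')(p, I) = Mul(Rational(-1, 6), Add(Mul(I, 7), 4)) = Mul(Rational(-1, 6), Add(Mul(7, I), 4)) = Mul(Rational(-1, 6), Add(4, Mul(7, I))) = Add(Rational(-2, 3), Mul(Rational(-7, 6), I)))
W = -94 (W = Add(Rational(-2, 3), Mul(Rational(-7, 6), 80)) = Add(Rational(-2, 3), Rational(-280, 3)) = -94)
Add(W, Mul(-1, Add(Add(14645, 12317), 532))) = Add(-94, Mul(-1, Add(Add(14645, 12317), 532))) = Add(-94, Mul(-1, Add(26962, 532))) = Add(-94, Mul(-1, 27494)) = Add(-94, -27494) = -27588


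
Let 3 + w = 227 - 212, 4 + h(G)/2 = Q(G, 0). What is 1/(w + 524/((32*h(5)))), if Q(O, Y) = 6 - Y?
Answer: 32/515 ≈ 0.062136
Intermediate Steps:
h(G) = 4 (h(G) = -8 + 2*(6 - 1*0) = -8 + 2*(6 + 0) = -8 + 2*6 = -8 + 12 = 4)
w = 12 (w = -3 + (227 - 212) = -3 + 15 = 12)
1/(w + 524/((32*h(5)))) = 1/(12 + 524/((32*4))) = 1/(12 + 524/128) = 1/(12 + 524*(1/128)) = 1/(12 + 131/32) = 1/(515/32) = 32/515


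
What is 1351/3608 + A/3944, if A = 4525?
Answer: 1353409/889372 ≈ 1.5218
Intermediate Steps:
1351/3608 + A/3944 = 1351/3608 + 4525/3944 = 1353409/889372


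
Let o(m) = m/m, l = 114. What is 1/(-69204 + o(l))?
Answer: -1/69203 ≈ -1.4450e-5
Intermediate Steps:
o(m) = 1
1/(-69204 + o(l)) = 1/(-69204 + 1) = 1/(-69203) = -1/69203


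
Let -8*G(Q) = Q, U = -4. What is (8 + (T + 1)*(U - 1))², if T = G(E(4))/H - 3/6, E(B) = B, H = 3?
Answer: 361/9 ≈ 40.111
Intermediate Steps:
G(Q) = -Q/8
T = -⅔ (T = -⅛*4/3 - 3/6 = -½*⅓ - 3*⅙ = -⅙ - ½ = -⅔ ≈ -0.66667)
(8 + (T + 1)*(U - 1))² = (8 + (-⅔ + 1)*(-4 - 1))² = (8 + (⅓)*(-5))² = (8 - 5/3)² = (19/3)² = 361/9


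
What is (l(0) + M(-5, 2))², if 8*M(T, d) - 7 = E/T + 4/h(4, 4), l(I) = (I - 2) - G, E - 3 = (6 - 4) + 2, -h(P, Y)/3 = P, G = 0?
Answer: 25921/14400 ≈ 1.8001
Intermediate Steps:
h(P, Y) = -3*P
E = 7 (E = 3 + ((6 - 4) + 2) = 3 + (2 + 2) = 3 + 4 = 7)
l(I) = -2 + I (l(I) = (I - 2) - 1*0 = (-2 + I) + 0 = -2 + I)
M(T, d) = ⅚ + 7/(8*T) (M(T, d) = 7/8 + (7/T + 4/((-3*4)))/8 = 7/8 + (7/T + 4/(-12))/8 = 7/8 + (7/T + 4*(-1/12))/8 = 7/8 + (7/T - ⅓)/8 = 7/8 + (-⅓ + 7/T)/8 = 7/8 + (-1/24 + 7/(8*T)) = ⅚ + 7/(8*T))
(l(0) + M(-5, 2))² = ((-2 + 0) + (1/24)*(21 + 20*(-5))/(-5))² = (-2 + (1/24)*(-⅕)*(21 - 100))² = (-2 + (1/24)*(-⅕)*(-79))² = (-2 + 79/120)² = (-161/120)² = 25921/14400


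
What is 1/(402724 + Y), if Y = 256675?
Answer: 1/659399 ≈ 1.5165e-6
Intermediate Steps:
1/(402724 + Y) = 1/(402724 + 256675) = 1/659399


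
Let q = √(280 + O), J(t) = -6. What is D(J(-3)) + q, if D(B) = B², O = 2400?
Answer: 36 + 2*√670 ≈ 87.769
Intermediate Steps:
q = 2*√670 (q = √(280 + 2400) = √2680 = 2*√670 ≈ 51.769)
D(J(-3)) + q = (-6)² + 2*√670 = 36 + 2*√670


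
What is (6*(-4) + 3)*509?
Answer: -10689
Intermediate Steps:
(6*(-4) + 3)*509 = (-24 + 3)*509 = -21*509 = -10689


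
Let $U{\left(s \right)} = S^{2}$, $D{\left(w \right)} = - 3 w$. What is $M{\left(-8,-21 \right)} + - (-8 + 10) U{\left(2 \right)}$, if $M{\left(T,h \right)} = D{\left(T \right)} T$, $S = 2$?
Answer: $-200$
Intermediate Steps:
$U{\left(s \right)} = 4$ ($U{\left(s \right)} = 2^{2} = 4$)
$M{\left(T,h \right)} = - 3 T^{2}$ ($M{\left(T,h \right)} = - 3 T T = - 3 T^{2}$)
$M{\left(-8,-21 \right)} + - (-8 + 10) U{\left(2 \right)} = - 3 \left(-8\right)^{2} + - (-8 + 10) 4 = \left(-3\right) 64 + \left(-1\right) 2 \cdot 4 = -192 - 8 = -200$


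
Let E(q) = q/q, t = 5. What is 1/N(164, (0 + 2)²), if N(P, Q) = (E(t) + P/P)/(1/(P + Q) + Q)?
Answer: 673/336 ≈ 2.0030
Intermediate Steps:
E(q) = 1
N(P, Q) = 2/(Q + 1/(P + Q)) (N(P, Q) = (1 + P/P)/(1/(P + Q) + Q) = (1 + 1)/(Q + 1/(P + Q)) = 2/(Q + 1/(P + Q)))
1/N(164, (0 + 2)²) = 1/(2*(164 + (0 + 2)²)/(1 + ((0 + 2)²)² + 164*(0 + 2)²)) = 1/(2*(164 + 2²)/(1 + (2²)² + 164*2²)) = 1/(2*(164 + 4)/(1 + 4² + 164*4)) = 1/(2*168/(1 + 16 + 656)) = 1/(2*168/673) = 1/(2*(1/673)*168) = 1/(336/673) = 673/336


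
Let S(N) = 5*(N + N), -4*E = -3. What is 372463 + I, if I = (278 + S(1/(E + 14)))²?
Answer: 1566883067/3481 ≈ 4.5012e+5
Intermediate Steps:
E = ¾ (E = -¼*(-3) = ¾ ≈ 0.75000)
S(N) = 10*N (S(N) = 5*(2*N) = 10*N)
I = 270339364/3481 (I = (278 + 10/(¾ + 14))² = (278 + 10/(59/4))² = (278 + 10*(4/59))² = (278 + 40/59)² = (16442/59)² = 270339364/3481 ≈ 77661.)
372463 + I = 372463 + 270339364/3481 = 1566883067/3481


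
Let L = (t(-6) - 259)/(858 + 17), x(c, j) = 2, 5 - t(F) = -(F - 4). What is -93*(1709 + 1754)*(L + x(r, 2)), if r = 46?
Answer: -478579674/875 ≈ -5.4695e+5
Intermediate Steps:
t(F) = 1 + F (t(F) = 5 - (-1)*(F - 4) = 5 - (-1)*(-4 + F) = 5 - (4 - F) = 5 + (-4 + F) = 1 + F)
L = -264/875 (L = ((1 - 6) - 259)/(858 + 17) = (-5 - 259)/875 = -264*1/875 = -264/875 ≈ -0.30171)
-93*(1709 + 1754)*(L + x(r, 2)) = -93*(1709 + 1754)*(-264/875 + 2) = -322059*1486/875 = -93*5146018/875 = -478579674/875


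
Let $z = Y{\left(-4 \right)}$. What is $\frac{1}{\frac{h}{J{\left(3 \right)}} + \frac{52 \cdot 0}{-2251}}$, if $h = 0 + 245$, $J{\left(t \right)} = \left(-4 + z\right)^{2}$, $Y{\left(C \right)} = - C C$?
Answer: $\frac{80}{49} \approx 1.6327$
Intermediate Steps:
$Y{\left(C \right)} = - C^{2}$
$z = -16$ ($z = - \left(-4\right)^{2} = \left(-1\right) 16 = -16$)
$J{\left(t \right)} = 400$ ($J{\left(t \right)} = \left(-4 - 16\right)^{2} = \left(-20\right)^{2} = 400$)
$h = 245$
$\frac{1}{\frac{h}{J{\left(3 \right)}} + \frac{52 \cdot 0}{-2251}} = \frac{1}{\frac{245}{400} + \frac{52 \cdot 0}{-2251}} = \frac{1}{245 \cdot \frac{1}{400} + 0 \left(- \frac{1}{2251}\right)} = \frac{1}{\frac{49}{80} + 0} = \frac{1}{\frac{49}{80}} = \frac{80}{49}$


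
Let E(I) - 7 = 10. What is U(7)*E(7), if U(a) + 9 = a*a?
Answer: 680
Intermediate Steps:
U(a) = -9 + a**2 (U(a) = -9 + a*a = -9 + a**2)
E(I) = 17 (E(I) = 7 + 10 = 17)
U(7)*E(7) = (-9 + 7**2)*17 = (-9 + 49)*17 = 40*17 = 680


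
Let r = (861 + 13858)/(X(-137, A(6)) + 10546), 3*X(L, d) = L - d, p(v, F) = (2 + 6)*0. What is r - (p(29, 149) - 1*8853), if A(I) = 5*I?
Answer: 278656920/31471 ≈ 8854.4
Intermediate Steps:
p(v, F) = 0 (p(v, F) = 8*0 = 0)
X(L, d) = -d/3 + L/3 (X(L, d) = (L - d)/3 = -d/3 + L/3)
r = 44157/31471 (r = (861 + 13858)/((-5*6/3 + (1/3)*(-137)) + 10546) = 14719/((-1/3*30 - 137/3) + 10546) = 14719/((-10 - 137/3) + 10546) = 14719/(-167/3 + 10546) = 14719/(31471/3) = 14719*(3/31471) = 44157/31471 ≈ 1.4031)
r - (p(29, 149) - 1*8853) = 44157/31471 - (0 - 1*8853) = 44157/31471 - (0 - 8853) = 44157/31471 - 1*(-8853) = 44157/31471 + 8853 = 278656920/31471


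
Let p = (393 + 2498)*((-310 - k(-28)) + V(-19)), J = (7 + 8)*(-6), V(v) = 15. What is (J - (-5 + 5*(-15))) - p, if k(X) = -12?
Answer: 818143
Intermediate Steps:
J = -90 (J = 15*(-6) = -90)
p = -818153 (p = (393 + 2498)*((-310 - 1*(-12)) + 15) = 2891*((-310 + 12) + 15) = 2891*(-298 + 15) = 2891*(-283) = -818153)
(J - (-5 + 5*(-15))) - p = (-90 - (-5 + 5*(-15))) - 1*(-818153) = (-90 - (-5 - 75)) + 818153 = (-90 - 1*(-80)) + 818153 = (-90 + 80) + 818153 = -10 + 818153 = 818143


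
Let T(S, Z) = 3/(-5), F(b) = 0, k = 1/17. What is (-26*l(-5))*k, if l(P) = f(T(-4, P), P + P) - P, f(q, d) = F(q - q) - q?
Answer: -728/85 ≈ -8.5647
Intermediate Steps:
k = 1/17 ≈ 0.058824
T(S, Z) = -3/5 (T(S, Z) = 3*(-1/5) = -3/5)
f(q, d) = -q (f(q, d) = 0 - q = -q)
l(P) = 3/5 - P (l(P) = -1*(-3/5) - P = 3/5 - P)
(-26*l(-5))*k = -26*(3/5 - 1*(-5))*(1/17) = -26*(3/5 + 5)*(1/17) = -26*28/5*(1/17) = -728/5*1/17 = -728/85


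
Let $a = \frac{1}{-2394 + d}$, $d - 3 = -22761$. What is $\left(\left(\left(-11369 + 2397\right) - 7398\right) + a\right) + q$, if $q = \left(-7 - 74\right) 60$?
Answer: $- \frac{533976961}{25152} \approx -21230.0$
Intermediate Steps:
$d = -22758$ ($d = 3 - 22761 = -22758$)
$q = -4860$ ($q = \left(-81\right) 60 = -4860$)
$a = - \frac{1}{25152}$ ($a = \frac{1}{-2394 - 22758} = \frac{1}{-25152} = - \frac{1}{25152} \approx -3.9758 \cdot 10^{-5}$)
$\left(\left(\left(-11369 + 2397\right) - 7398\right) + a\right) + q = \left(\left(\left(-11369 + 2397\right) - 7398\right) - \frac{1}{25152}\right) - 4860 = \left(\left(-8972 - 7398\right) - \frac{1}{25152}\right) - 4860 = \left(-16370 - \frac{1}{25152}\right) - 4860 = - \frac{411738241}{25152} - 4860 = - \frac{533976961}{25152}$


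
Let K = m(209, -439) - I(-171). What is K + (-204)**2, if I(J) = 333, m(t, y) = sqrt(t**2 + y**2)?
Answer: 41283 + 17*sqrt(818) ≈ 41769.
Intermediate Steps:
K = -333 + 17*sqrt(818) (K = sqrt(209**2 + (-439)**2) - 1*333 = sqrt(43681 + 192721) - 333 = sqrt(236402) - 333 = 17*sqrt(818) - 333 = -333 + 17*sqrt(818) ≈ 153.21)
K + (-204)**2 = (-333 + 17*sqrt(818)) + (-204)**2 = (-333 + 17*sqrt(818)) + 41616 = 41283 + 17*sqrt(818)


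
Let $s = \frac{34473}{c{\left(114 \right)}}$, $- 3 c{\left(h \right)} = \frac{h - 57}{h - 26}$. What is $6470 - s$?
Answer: $\frac{3156554}{19} \approx 1.6613 \cdot 10^{5}$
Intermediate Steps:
$c{\left(h \right)} = - \frac{-57 + h}{3 \left(-26 + h\right)}$ ($c{\left(h \right)} = - \frac{\left(h - 57\right) \frac{1}{h - 26}}{3} = - \frac{\left(-57 + h\right) \frac{1}{-26 + h}}{3} = - \frac{\frac{1}{-26 + h} \left(-57 + h\right)}{3} = - \frac{-57 + h}{3 \left(-26 + h\right)}$)
$s = - \frac{3033624}{19}$ ($s = \frac{34473}{\frac{1}{3} \frac{1}{-26 + 114} \left(57 - 114\right)} = \frac{34473}{\frac{1}{3} \cdot \frac{1}{88} \left(57 - 114\right)} = \frac{34473}{\frac{1}{3} \cdot \frac{1}{88} \left(-57\right)} = \frac{34473}{- \frac{19}{88}} = 34473 \left(- \frac{88}{19}\right) = - \frac{3033624}{19} \approx -1.5966 \cdot 10^{5}$)
$6470 - s = 6470 - - \frac{3033624}{19} = 6470 + \frac{3033624}{19} = \frac{3156554}{19}$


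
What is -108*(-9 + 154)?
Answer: -15660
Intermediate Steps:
-108*(-9 + 154) = -108*145 = -15660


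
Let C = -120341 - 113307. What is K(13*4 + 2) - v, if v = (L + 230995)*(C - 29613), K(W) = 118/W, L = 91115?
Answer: 2289573019229/27 ≈ 8.4799e+10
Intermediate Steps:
C = -233648
v = -84799000710 (v = (91115 + 230995)*(-233648 - 29613) = 322110*(-263261) = -84799000710)
K(13*4 + 2) - v = 118/(13*4 + 2) - 1*(-84799000710) = 118/(52 + 2) + 84799000710 = 118/54 + 84799000710 = 118*(1/54) + 84799000710 = 59/27 + 84799000710 = 2289573019229/27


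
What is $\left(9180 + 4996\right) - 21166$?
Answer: $-6990$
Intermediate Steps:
$\left(9180 + 4996\right) - 21166 = 14176 - 21166 = -6990$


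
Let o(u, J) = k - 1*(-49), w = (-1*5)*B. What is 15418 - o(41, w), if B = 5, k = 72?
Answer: 15297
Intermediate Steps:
w = -25 (w = -1*5*5 = -5*5 = -25)
o(u, J) = 121 (o(u, J) = 72 - 1*(-49) = 72 + 49 = 121)
15418 - o(41, w) = 15418 - 1*121 = 15418 - 121 = 15297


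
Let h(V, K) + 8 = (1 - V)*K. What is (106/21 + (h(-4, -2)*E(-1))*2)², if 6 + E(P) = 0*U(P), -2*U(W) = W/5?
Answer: 21548164/441 ≈ 48862.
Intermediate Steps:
h(V, K) = -8 + K*(1 - V) (h(V, K) = -8 + (1 - V)*K = -8 + K*(1 - V))
U(W) = -W/10 (U(W) = -W/(2*5) = -W/10)
E(P) = -6 (E(P) = -6 + 0*(-P/10) = -6 + 0 = -6)
(106/21 + (h(-4, -2)*E(-1))*2)² = (106/21 + ((-8 - 2 - 1*(-2)*(-4))*(-6))*2)² = (106*(1/21) + ((-8 - 2 - 8)*(-6))*2)² = (106/21 - 18*(-6)*2)² = (106/21 + 108*2)² = (106/21 + 216)² = (4642/21)² = 21548164/441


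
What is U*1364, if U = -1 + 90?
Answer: 121396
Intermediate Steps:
U = 89
U*1364 = 89*1364 = 121396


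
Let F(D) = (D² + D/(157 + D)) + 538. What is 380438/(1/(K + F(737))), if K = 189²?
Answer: 98535224161811/447 ≈ 2.2044e+11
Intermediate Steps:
K = 35721
F(D) = 538 + D² + D/(157 + D) (F(D) = (D² + D/(157 + D)) + 538 = 538 + D² + D/(157 + D))
380438/(1/(K + F(737))) = 380438/(1/(35721 + (84466 + 737³ + 157*737² + 539*737)/(157 + 737))) = 380438/(1/(35721 + (84466 + 400315553 + 157*543169 + 397243)/894)) = 380438/(1/(35721 + (84466 + 400315553 + 85277533 + 397243)/894)) = 380438/(1/(35721 + (1/894)*486074795)) = 380438/(1/(35721 + 486074795/894)) = 380438/(1/(518009369/894)) = 380438/(894/518009369) = 380438*(518009369/894) = 98535224161811/447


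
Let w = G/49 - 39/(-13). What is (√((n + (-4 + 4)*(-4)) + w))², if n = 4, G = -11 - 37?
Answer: 295/49 ≈ 6.0204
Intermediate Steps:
G = -48
w = 99/49 (w = -48/49 - 39/(-13) = -48*1/49 - 39*(-1/13) = -48/49 + 3 = 99/49 ≈ 2.0204)
(√((n + (-4 + 4)*(-4)) + w))² = (√((4 + (-4 + 4)*(-4)) + 99/49))² = (√((4 + 0*(-4)) + 99/49))² = (√((4 + 0) + 99/49))² = (√(4 + 99/49))² = (√(295/49))² = (√295/7)² = 295/49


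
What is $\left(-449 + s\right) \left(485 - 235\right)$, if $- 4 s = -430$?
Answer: $-85375$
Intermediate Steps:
$s = \frac{215}{2}$ ($s = \left(- \frac{1}{4}\right) \left(-430\right) = \frac{215}{2} \approx 107.5$)
$\left(-449 + s\right) \left(485 - 235\right) = \left(-449 + \frac{215}{2}\right) \left(485 - 235\right) = \left(- \frac{683}{2}\right) 250 = -85375$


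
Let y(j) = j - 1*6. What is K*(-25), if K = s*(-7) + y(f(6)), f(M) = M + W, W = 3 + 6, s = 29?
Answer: 4850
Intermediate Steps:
W = 9
f(M) = 9 + M (f(M) = M + 9 = 9 + M)
y(j) = -6 + j (y(j) = j - 6 = -6 + j)
K = -194 (K = 29*(-7) + (-6 + (9 + 6)) = -203 + (-6 + 15) = -203 + 9 = -194)
K*(-25) = -194*(-25) = 4850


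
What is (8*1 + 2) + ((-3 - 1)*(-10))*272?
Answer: 10890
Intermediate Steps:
(8*1 + 2) + ((-3 - 1)*(-10))*272 = (8 + 2) - 4*(-10)*272 = 10 + 40*272 = 10 + 10880 = 10890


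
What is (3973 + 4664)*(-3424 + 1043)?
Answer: -20564697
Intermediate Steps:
(3973 + 4664)*(-3424 + 1043) = 8637*(-2381) = -20564697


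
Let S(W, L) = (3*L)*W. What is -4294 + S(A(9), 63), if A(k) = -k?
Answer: -5995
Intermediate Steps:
S(W, L) = 3*L*W
-4294 + S(A(9), 63) = -4294 + 3*63*(-1*9) = -4294 + 3*63*(-9) = -4294 - 1701 = -5995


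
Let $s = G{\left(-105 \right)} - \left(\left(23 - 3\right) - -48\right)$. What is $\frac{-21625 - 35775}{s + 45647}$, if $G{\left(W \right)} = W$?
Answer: $- \frac{28700}{22737} \approx -1.2623$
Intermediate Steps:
$s = -173$ ($s = -105 - \left(\left(23 - 3\right) - -48\right) = -105 - \left(\left(23 - 3\right) + 48\right) = -105 - \left(20 + 48\right) = -105 - 68 = -173$)
$\frac{-21625 - 35775}{s + 45647} = \frac{-21625 - 35775}{-173 + 45647} = - \frac{57400}{45474} = \left(-57400\right) \frac{1}{45474} = - \frac{28700}{22737}$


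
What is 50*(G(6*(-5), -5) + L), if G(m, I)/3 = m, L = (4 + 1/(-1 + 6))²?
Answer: -3618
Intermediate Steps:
L = 441/25 (L = (4 + 1/5)² = (4 + ⅕)² = (21/5)² = 441/25 ≈ 17.640)
G(m, I) = 3*m
50*(G(6*(-5), -5) + L) = 50*(3*(6*(-5)) + 441/25) = 50*(3*(-30) + 441/25) = 50*(-90 + 441/25) = 50*(-1809/25) = -3618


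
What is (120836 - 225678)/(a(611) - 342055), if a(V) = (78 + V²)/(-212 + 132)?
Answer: 8387360/27737799 ≈ 0.30238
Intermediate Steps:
a(V) = -39/40 - V²/80 (a(V) = (78 + V²)/(-80) = (78 + V²)*(-1/80) = -39/40 - V²/80)
(120836 - 225678)/(a(611) - 342055) = (120836 - 225678)/((-39/40 - 1/80*611²) - 342055) = -104842/((-39/40 - 1/80*373321) - 342055) = -104842/((-39/40 - 373321/80) - 342055) = -104842/(-373399/80 - 342055) = -104842/(-27737799/80) = -104842*(-80/27737799) = 8387360/27737799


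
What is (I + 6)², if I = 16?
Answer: 484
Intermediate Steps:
(I + 6)² = (16 + 6)² = 22² = 484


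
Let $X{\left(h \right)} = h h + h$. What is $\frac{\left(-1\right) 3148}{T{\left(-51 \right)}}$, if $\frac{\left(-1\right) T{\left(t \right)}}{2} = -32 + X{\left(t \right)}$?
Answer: $\frac{787}{1259} \approx 0.6251$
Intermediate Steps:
$X{\left(h \right)} = h + h^{2}$ ($X{\left(h \right)} = h^{2} + h = h + h^{2}$)
$T{\left(t \right)} = 64 - 2 t \left(1 + t\right)$ ($T{\left(t \right)} = - 2 \left(-32 + t \left(1 + t\right)\right) = 64 - 2 t \left(1 + t\right)$)
$\frac{\left(-1\right) 3148}{T{\left(-51 \right)}} = \frac{\left(-1\right) 3148}{64 - - 102 \left(1 - 51\right)} = - \frac{3148}{64 - \left(-102\right) \left(-50\right)} = - \frac{3148}{64 - 5100} = - \frac{3148}{-5036} = \left(-3148\right) \left(- \frac{1}{5036}\right) = \frac{787}{1259}$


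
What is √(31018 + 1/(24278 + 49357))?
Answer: √168183108086685/73635 ≈ 176.12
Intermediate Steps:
√(31018 + 1/(24278 + 49357)) = √(31018 + 1/73635) = √(2284010431/73635) = √168183108086685/73635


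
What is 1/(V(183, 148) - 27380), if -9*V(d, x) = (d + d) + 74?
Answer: -9/246860 ≈ -3.6458e-5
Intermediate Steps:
V(d, x) = -74/9 - 2*d/9 (V(d, x) = -((d + d) + 74)/9 = -(2*d + 74)/9 = -(74 + 2*d)/9 = -74/9 - 2*d/9)
1/(V(183, 148) - 27380) = 1/((-74/9 - 2/9*183) - 27380) = 1/((-74/9 - 122/3) - 27380) = 1/(-440/9 - 27380) = 1/(-246860/9) = -9/246860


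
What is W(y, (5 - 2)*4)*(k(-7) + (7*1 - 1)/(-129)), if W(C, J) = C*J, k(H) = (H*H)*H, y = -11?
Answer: 1947132/43 ≈ 45282.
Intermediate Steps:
k(H) = H³ (k(H) = H²*H = H³)
W(y, (5 - 2)*4)*(k(-7) + (7*1 - 1)/(-129)) = (-11*(5 - 2)*4)*((-7)³ + (7*1 - 1)/(-129)) = (-33*4)*(-343 + (7 - 1)*(-1/129)) = (-11*12)*(-343 + 6*(-1/129)) = -132*(-343 - 2/43) = -132*(-14751/43) = 1947132/43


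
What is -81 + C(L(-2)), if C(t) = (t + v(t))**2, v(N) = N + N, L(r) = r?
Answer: -45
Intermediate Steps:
v(N) = 2*N
C(t) = 9*t**2 (C(t) = (t + 2*t)**2 = (3*t)**2 = 9*t**2)
-81 + C(L(-2)) = -81 + 9*(-2)**2 = -81 + 9*4 = -81 + 36 = -45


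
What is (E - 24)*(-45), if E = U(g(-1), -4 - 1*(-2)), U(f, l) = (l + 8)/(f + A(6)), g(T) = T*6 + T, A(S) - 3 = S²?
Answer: 17145/16 ≈ 1071.6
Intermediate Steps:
A(S) = 3 + S²
g(T) = 7*T (g(T) = 6*T + T = 7*T)
U(f, l) = (8 + l)/(39 + f) (U(f, l) = (l + 8)/(f + (3 + 6²)) = (8 + l)/(f + (3 + 36)) = (8 + l)/(f + 39) = (8 + l)/(39 + f))
E = 3/16 (E = (8 + (-4 - 1*(-2)))/(39 + 7*(-1)) = (8 + (-4 + 2))/(39 - 7) = (8 - 2)/32 = (1/32)*6 = 3/16 ≈ 0.18750)
(E - 24)*(-45) = (3/16 - 24)*(-45) = -381/16*(-45) = 17145/16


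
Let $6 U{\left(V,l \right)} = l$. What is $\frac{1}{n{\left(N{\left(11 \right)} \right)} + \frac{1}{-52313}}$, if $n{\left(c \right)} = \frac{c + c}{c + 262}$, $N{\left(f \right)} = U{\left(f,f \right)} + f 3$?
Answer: $\frac{93169453}{21865053} \approx 4.2611$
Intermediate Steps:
$U{\left(V,l \right)} = \frac{l}{6}$
$N{\left(f \right)} = \frac{19 f}{6}$ ($N{\left(f \right)} = \frac{f}{6} + f 3 = \frac{f}{6} + 3 f = \frac{19 f}{6}$)
$n{\left(c \right)} = \frac{2 c}{262 + c}$
$\frac{1}{n{\left(N{\left(11 \right)} \right)} + \frac{1}{-52313}} = \frac{1}{\frac{2 \cdot \frac{19}{6} \cdot 11}{262 + \frac{19}{6} \cdot 11} + \frac{1}{-52313}} = \frac{1}{2 \cdot \frac{209}{6} \frac{1}{262 + \frac{209}{6}} - \frac{1}{52313}} = \frac{1}{2 \cdot \frac{209}{6} \frac{1}{\frac{1781}{6}} - \frac{1}{52313}} = \frac{1}{2 \cdot \frac{209}{6} \cdot \frac{6}{1781} - \frac{1}{52313}} = \frac{1}{\frac{418}{1781} - \frac{1}{52313}} = \frac{1}{\frac{21865053}{93169453}} = \frac{93169453}{21865053}$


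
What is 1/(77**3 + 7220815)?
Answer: 1/7677348 ≈ 1.3025e-7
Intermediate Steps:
1/(77**3 + 7220815) = 1/(456533 + 7220815) = 1/7677348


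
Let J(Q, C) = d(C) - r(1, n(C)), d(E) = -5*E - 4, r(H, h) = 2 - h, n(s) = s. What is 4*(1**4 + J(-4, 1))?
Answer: -36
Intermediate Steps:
d(E) = -4 - 5*E
J(Q, C) = -6 - 4*C (J(Q, C) = (-4 - 5*C) - (2 - C) = (-4 - 5*C) + (-2 + C) = -6 - 4*C)
4*(1**4 + J(-4, 1)) = 4*(1**4 + (-6 - 4*1)) = 4*(1 + (-6 - 4)) = 4*(1 - 10) = 4*(-9) = -36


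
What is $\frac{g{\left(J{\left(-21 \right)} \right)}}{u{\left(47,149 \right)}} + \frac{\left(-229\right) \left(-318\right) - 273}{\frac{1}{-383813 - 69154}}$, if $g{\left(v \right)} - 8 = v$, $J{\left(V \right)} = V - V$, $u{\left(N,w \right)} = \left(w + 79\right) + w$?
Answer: $- \frac{12389088186883}{377} \approx -3.2862 \cdot 10^{10}$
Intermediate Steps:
$u{\left(N,w \right)} = 79 + 2 w$ ($u{\left(N,w \right)} = \left(79 + w\right) + w = 79 + 2 w$)
$J{\left(V \right)} = 0$
$g{\left(v \right)} = 8 + v$
$\frac{g{\left(J{\left(-21 \right)} \right)}}{u{\left(47,149 \right)}} + \frac{\left(-229\right) \left(-318\right) - 273}{\frac{1}{-383813 - 69154}} = \frac{8 + 0}{79 + 2 \cdot 149} + \frac{\left(-229\right) \left(-318\right) - 273}{\frac{1}{-383813 - 69154}} = \frac{8}{79 + 298} + \frac{72822 - 273}{\frac{1}{-452967}} = \frac{8}{377} + \frac{72549}{- \frac{1}{452967}} = 8 \cdot \frac{1}{377} + 72549 \left(-452967\right) = \frac{8}{377} - 32862302883 = - \frac{12389088186883}{377}$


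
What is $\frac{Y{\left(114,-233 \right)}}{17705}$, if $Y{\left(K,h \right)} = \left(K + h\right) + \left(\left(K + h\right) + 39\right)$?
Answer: $- \frac{199}{17705} \approx -0.01124$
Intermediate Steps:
$Y{\left(K,h \right)} = 39 + 2 K + 2 h$ ($Y{\left(K,h \right)} = \left(K + h\right) + \left(39 + K + h\right) = 39 + 2 K + 2 h$)
$\frac{Y{\left(114,-233 \right)}}{17705} = \frac{39 + 2 \cdot 114 + 2 \left(-233\right)}{17705} = \left(39 + 228 - 466\right) \frac{1}{17705} = \left(-199\right) \frac{1}{17705} = - \frac{199}{17705}$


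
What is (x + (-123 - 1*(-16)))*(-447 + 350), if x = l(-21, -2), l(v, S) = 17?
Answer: 8730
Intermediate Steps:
x = 17
(x + (-123 - 1*(-16)))*(-447 + 350) = (17 + (-123 - 1*(-16)))*(-447 + 350) = (17 + (-123 + 16))*(-97) = (17 - 107)*(-97) = -90*(-97) = 8730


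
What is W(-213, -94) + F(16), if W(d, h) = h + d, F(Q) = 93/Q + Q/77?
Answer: -370807/1232 ≈ -300.98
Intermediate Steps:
F(Q) = 93/Q + Q/77 (F(Q) = 93/Q + Q*(1/77) = 93/Q + Q/77)
W(d, h) = d + h
W(-213, -94) + F(16) = (-213 - 94) + (93/16 + (1/77)*16) = -307 + (93*(1/16) + 16/77) = -307 + (93/16 + 16/77) = -307 + 7417/1232 = -370807/1232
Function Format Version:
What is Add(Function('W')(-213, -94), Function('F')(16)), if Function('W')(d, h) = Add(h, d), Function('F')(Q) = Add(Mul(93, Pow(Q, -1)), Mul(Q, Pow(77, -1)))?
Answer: Rational(-370807, 1232) ≈ -300.98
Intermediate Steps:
Function('F')(Q) = Add(Mul(93, Pow(Q, -1)), Mul(Rational(1, 77), Q)) (Function('F')(Q) = Add(Mul(93, Pow(Q, -1)), Mul(Q, Rational(1, 77))) = Add(Mul(93, Pow(Q, -1)), Mul(Rational(1, 77), Q)))
Function('W')(d, h) = Add(d, h)
Add(Function('W')(-213, -94), Function('F')(16)) = Add(Add(-213, -94), Add(Mul(93, Pow(16, -1)), Mul(Rational(1, 77), 16))) = Add(-307, Add(Mul(93, Rational(1, 16)), Rational(16, 77))) = Add(-307, Add(Rational(93, 16), Rational(16, 77))) = Add(-307, Rational(7417, 1232)) = Rational(-370807, 1232)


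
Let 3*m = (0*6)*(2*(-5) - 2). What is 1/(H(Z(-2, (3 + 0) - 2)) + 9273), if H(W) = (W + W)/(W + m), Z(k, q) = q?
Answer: 1/9275 ≈ 0.00010782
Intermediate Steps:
m = 0 (m = ((0*6)*(2*(-5) - 2))/3 = (0*(-10 - 2))/3 = (0*(-12))/3 = (⅓)*0 = 0)
H(W) = 2 (H(W) = (W + W)/(W + 0) = (2*W)/W = 2)
1/(H(Z(-2, (3 + 0) - 2)) + 9273) = 1/(2 + 9273) = 1/9275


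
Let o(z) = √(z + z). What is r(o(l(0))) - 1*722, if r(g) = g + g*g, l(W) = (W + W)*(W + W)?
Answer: -722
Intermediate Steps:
l(W) = 4*W² (l(W) = (2*W)*(2*W) = 4*W²)
o(z) = √2*√z (o(z) = √(2*z) = √2*√z)
r(g) = g + g²
r(o(l(0))) - 1*722 = (√2*√(4*0²))*(1 + √2*√(4*0²)) - 1*722 = (√2*√(4*0))*(1 + √2*√(4*0)) - 722 = (√2*√0)*(1 + √2*√0) - 722 = (√2*0)*(1 + √2*0) - 722 = 0*(1 + 0) - 722 = 0*1 - 722 = 0 - 722 = -722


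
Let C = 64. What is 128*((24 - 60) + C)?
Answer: 3584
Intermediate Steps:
128*((24 - 60) + C) = 128*((24 - 60) + 64) = 128*(-36 + 64) = 128*28 = 3584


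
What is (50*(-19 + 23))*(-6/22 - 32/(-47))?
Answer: 42200/517 ≈ 81.625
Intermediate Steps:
(50*(-19 + 23))*(-6/22 - 32/(-47)) = (50*4)*(-6*1/22 - 32*(-1/47)) = 200*(-3/11 + 32/47) = 200*(211/517) = 42200/517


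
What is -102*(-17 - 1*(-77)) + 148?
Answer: -5972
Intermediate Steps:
-102*(-17 - 1*(-77)) + 148 = -102*(-17 + 77) + 148 = -102*60 + 148 = -6120 + 148 = -5972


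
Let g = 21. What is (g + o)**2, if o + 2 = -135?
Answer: 13456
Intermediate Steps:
o = -137 (o = -2 - 135 = -137)
(g + o)**2 = (21 - 137)**2 = (-116)**2 = 13456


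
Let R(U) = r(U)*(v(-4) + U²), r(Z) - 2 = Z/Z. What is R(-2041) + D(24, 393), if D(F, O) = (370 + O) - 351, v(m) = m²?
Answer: 12497503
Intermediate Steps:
D(F, O) = 19 + O
r(Z) = 3 (r(Z) = 2 + Z/Z = 2 + 1 = 3)
R(U) = 48 + 3*U² (R(U) = 3*((-4)² + U²) = 3*(16 + U²) = 48 + 3*U²)
R(-2041) + D(24, 393) = (48 + 3*(-2041)²) + (19 + 393) = (48 + 3*4165681) + 412 = (48 + 12497043) + 412 = 12497091 + 412 = 12497503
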